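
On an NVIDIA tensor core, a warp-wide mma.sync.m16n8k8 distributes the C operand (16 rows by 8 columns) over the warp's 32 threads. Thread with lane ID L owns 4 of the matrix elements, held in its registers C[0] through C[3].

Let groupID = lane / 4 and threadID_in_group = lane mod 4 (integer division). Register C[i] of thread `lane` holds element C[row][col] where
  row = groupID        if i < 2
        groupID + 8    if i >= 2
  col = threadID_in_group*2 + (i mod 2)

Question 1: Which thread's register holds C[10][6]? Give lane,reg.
r=10⇒gr=2,Rb=1  c=6⇒th=3,odd=0
L=2*4+3=11  i=1*2+0=2

11,2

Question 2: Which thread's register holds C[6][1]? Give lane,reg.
24,1

r=6⇒gr=6,Rb=0  c=1⇒th=0,odd=1
L=6*4+0=24  i=0*2+1=1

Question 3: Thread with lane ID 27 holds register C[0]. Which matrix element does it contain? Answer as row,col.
6,6

lane 27⇒27/4=6, 27 mod 4=3
i=0  r:6+0⇒6  c:2·3+0⇒6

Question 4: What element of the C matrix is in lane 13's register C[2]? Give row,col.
11,2

L=13->g=13>>2=3, t=13&3=1
[2]->row 3+8=11  col 1·2+0=2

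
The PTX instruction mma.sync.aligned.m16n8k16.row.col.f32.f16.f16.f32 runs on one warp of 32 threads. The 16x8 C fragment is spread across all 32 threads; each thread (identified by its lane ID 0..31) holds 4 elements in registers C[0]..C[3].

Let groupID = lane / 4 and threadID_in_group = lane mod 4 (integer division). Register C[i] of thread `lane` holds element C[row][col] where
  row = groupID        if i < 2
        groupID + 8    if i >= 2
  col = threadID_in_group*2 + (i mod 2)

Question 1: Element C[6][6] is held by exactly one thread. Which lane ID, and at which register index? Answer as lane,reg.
r=6→G=6,rhi=0  c=6→T=3,p=0
L=6*4+3=27  i=0*2+0=0

27,0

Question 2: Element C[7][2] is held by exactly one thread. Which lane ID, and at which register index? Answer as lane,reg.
r=7⇒gr=7,Rb=0  c=2⇒th=1,odd=0
L=7*4+1=29  i=0*2+0=0

29,0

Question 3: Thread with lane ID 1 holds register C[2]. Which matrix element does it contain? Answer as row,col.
1: G=0,T=1
[2] (0+8,1*2+0) = (8,2)

8,2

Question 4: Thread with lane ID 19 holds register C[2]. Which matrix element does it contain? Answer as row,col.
12,6

19: G=4,T=3
[2] (4+8,3*2+0) = (12,6)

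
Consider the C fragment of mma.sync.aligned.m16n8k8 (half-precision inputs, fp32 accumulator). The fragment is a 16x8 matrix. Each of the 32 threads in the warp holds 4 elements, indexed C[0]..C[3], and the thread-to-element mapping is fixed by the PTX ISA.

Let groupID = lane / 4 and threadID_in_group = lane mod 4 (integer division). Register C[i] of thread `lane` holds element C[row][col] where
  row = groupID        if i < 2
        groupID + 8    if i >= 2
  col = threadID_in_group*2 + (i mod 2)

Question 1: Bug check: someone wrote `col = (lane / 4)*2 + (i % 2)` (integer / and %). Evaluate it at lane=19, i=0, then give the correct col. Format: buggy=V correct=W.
buggy=8 correct=6

`(lane / 4)*2 + (i % 2)`[19,0]->8
lane 19: gid=4 (19/4), tid=3 (19%4)
i=0: r=4+0=4, c=3*2+0=6
col: 8 vs 6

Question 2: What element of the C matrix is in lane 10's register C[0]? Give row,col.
2,4

L=10->gid=10>>2=2, tid=10&3=2
[0]->row 2+0=2  col 2·2+0=4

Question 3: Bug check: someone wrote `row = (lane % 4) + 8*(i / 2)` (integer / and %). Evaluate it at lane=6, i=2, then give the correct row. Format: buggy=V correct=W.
buggy=10 correct=9

`(lane % 4) + 8*(i / 2)`[6,2]⇒10
lane 6: gr=1 (6/4), th=2 (6%4)
i=2: r=1+8=9, c=2*2+0=4
row: 10 vs 9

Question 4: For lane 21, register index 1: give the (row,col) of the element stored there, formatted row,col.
5,3

L=21=>grp=21>>2=5, tig=21&3=1
[1]=>row 5+0=5  col 1·2+1=3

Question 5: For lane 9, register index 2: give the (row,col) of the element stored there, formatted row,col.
10,2

lane 9->9/4=2, 9 mod 4=1
i=2  r:2+8->10  c:2·1+0->2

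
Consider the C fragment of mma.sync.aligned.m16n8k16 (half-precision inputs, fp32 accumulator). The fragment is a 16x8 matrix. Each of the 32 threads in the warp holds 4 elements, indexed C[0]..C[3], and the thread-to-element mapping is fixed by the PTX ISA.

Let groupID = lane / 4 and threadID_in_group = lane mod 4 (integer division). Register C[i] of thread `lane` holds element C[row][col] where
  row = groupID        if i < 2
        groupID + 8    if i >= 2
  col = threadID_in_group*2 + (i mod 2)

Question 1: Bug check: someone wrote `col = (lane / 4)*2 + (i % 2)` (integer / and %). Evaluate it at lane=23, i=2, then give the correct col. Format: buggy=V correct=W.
`(lane / 4)*2 + (i % 2)`[23,2]->10
lane 23: g=5 (23/4), t=3 (23%4)
i=2: r=5+8=13, c=3*2+0=6
col: 10 vs 6

buggy=10 correct=6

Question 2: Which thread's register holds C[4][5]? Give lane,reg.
18,1

r=4⇒gr=4,Rb=0  c=5⇒th=2,odd=1
L=4*4+2=18  i=0*2+1=1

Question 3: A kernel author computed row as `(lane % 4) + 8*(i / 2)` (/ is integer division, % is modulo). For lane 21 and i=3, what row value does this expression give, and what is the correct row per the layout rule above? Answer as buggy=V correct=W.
buggy=9 correct=13

`(lane % 4) + 8*(i / 2)`[21,3]=>9
lane 21=>21/4=5, 21 mod 4=1
i=3  r:5+8=>13  c:2·1+1=>3
row: 9 vs 13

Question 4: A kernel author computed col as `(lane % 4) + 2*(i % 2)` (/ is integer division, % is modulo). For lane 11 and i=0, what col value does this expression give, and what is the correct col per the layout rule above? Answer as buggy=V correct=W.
buggy=3 correct=6

`(lane % 4) + 2*(i % 2)`[11,0]=>3
lane 11=>11/4=2, 11 mod 4=3
i=0  r:2+0=>2  c:2·3+0=>6
col: 3 vs 6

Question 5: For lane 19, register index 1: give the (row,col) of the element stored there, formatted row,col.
4,7

19: G=4,T=3
[1] (4+0,3*2+1) = (4,7)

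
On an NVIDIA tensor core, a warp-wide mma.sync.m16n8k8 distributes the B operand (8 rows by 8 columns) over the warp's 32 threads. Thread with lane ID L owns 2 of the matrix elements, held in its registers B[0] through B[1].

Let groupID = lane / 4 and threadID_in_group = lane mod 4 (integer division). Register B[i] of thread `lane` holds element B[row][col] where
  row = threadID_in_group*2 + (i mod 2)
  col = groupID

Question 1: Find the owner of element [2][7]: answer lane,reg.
29,0

c=7⇒gr=7  r=2⇒th=1,odd=0
L=7*4+1=29  i=0=0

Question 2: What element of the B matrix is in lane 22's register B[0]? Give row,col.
4,5

lane 22: grp=5 (22/4), tig=2 (22%4)
i=0: r=2*2+0=4, c=grp=5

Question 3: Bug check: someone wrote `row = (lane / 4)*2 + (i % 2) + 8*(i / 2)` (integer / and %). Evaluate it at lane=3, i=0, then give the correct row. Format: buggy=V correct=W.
buggy=0 correct=6

`(lane / 4)*2 + (i % 2) + 8*(i / 2)`[3,0]=>0
3: grp=0,tig=3
[0] (3*2+0,0) = (6,0)
row: 0 vs 6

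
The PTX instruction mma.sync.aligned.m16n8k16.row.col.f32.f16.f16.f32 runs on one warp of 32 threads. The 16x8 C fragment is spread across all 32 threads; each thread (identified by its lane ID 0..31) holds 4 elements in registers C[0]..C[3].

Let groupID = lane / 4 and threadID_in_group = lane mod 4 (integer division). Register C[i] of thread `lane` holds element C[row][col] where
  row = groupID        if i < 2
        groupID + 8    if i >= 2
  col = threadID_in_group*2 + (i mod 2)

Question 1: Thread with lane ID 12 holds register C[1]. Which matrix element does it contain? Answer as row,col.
12: gid=3,tid=0
[1] (3+0,0*2+1) = (3,1)

3,1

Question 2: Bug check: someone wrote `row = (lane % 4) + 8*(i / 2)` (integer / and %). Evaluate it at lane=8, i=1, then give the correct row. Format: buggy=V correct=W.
buggy=0 correct=2

`(lane % 4) + 8*(i / 2)`[8,1]=>0
lane 8: grp=2 (8/4), tig=0 (8%4)
i=1: r=2+0=2, c=0*2+1=1
row: 0 vs 2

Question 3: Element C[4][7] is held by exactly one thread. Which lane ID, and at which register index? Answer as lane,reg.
19,1

r=4→G=4,rhi=0  c=7→T=3,p=1
L=4*4+3=19  i=0*2+1=1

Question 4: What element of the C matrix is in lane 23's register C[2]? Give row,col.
13,6

23: g=5,t=3
[2] (5+8,3*2+0) = (13,6)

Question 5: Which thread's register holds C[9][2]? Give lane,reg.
5,2

r=9⇒gr=1,Rb=1  c=2⇒th=1,odd=0
L=1*4+1=5  i=1*2+0=2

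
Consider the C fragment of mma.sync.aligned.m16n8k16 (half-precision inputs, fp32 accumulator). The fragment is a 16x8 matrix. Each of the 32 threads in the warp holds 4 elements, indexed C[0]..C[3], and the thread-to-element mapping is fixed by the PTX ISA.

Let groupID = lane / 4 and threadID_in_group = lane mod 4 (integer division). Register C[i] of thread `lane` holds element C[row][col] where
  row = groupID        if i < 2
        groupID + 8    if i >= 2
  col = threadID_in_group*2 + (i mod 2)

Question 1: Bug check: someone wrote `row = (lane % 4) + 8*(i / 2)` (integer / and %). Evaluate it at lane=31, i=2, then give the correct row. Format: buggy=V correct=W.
buggy=11 correct=15

`(lane % 4) + 8*(i / 2)`[31,2]->11
lane 31: g=7 (31/4), t=3 (31%4)
i=2: r=7+8=15, c=3*2+0=6
row: 11 vs 15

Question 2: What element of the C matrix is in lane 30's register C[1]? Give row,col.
lane 30→30/4=7, 30 mod 4=2
i=1  r:7+0→7  c:2·2+1→5

7,5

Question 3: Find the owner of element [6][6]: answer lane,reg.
27,0

r=6⇒gr=6,Rb=0  c=6⇒th=3,odd=0
L=6*4+3=27  i=0*2+0=0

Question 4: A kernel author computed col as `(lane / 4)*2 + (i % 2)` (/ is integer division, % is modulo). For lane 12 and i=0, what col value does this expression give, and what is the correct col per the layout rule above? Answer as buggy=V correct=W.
`(lane / 4)*2 + (i % 2)`[12,0]⇒6
lane 12: gr=3 (12/4), th=0 (12%4)
i=0: r=3+0=3, c=0*2+0=0
col: 6 vs 0

buggy=6 correct=0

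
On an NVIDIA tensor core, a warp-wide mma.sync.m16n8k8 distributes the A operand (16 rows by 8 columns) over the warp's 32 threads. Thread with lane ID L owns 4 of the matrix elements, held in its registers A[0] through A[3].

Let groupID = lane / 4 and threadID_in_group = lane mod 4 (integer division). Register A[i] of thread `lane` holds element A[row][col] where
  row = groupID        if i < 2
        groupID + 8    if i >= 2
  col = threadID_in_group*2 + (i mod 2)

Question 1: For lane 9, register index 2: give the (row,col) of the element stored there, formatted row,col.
10,2

lane 9->9/4=2, 9 mod 4=1
i=2  r:2+8->10  c:2·1+0->2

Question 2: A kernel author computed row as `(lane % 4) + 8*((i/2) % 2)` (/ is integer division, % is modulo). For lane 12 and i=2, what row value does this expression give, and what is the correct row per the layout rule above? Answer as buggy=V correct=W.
`(lane % 4) + 8*((i/2) % 2)`[12,2]->8
lane 12: g=3 (12/4), t=0 (12%4)
i=2: r=3+8=11, c=0*2+0=0
row: 8 vs 11

buggy=8 correct=11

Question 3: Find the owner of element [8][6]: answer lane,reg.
r=8⇒gr=0,Rb=1  c=6⇒th=3,odd=0
L=0*4+3=3  i=1*2+0=2

3,2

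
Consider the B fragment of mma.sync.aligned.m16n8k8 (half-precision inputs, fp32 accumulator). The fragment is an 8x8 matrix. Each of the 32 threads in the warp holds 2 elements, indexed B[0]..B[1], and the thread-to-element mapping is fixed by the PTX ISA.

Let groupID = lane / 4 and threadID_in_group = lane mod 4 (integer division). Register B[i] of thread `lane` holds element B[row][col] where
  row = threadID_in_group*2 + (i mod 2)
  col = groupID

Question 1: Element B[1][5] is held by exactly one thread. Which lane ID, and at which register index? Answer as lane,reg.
20,1

c: 5->gid=5  r: 1->tid=0,i&1=1
L=5*4+0=20  i=1=1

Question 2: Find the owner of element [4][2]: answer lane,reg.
10,0

c=2->g=2  r=4->t=2,b0=0
L=2*4+2=10  i=0=0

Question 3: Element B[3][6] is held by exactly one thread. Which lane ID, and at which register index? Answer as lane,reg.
c=6⇒gr=6  r=3⇒th=1,odd=1
L=6*4+1=25  i=1=1

25,1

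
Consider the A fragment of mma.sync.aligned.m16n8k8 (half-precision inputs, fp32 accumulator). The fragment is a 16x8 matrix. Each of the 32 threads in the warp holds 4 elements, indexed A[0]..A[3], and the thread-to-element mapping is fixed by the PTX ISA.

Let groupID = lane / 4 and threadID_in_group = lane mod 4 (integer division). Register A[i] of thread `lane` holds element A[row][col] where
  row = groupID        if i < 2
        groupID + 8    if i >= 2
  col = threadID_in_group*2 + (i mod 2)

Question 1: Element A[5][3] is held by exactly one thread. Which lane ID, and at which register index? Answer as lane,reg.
r=5→G=5,rhi=0  c=3→T=1,p=1
L=5*4+1=21  i=0*2+1=1

21,1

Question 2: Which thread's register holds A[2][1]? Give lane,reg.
8,1

r:2=>grp=2,rB=0  c:1=>tig=0,lo=1
L=2*4+0=8  i=0*2+1=1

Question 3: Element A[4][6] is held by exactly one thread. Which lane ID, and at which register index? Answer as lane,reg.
r=4⇒gr=4,Rb=0  c=6⇒th=3,odd=0
L=4*4+3=19  i=0*2+0=0

19,0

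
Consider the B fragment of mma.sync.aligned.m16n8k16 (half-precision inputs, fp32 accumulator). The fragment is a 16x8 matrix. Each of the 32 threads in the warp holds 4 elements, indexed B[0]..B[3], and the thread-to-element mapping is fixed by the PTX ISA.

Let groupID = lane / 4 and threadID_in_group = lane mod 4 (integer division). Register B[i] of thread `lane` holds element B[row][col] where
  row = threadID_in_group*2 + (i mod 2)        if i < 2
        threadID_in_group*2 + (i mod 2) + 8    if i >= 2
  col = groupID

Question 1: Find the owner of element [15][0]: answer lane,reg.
c: 0->gid=0  r: 15->r8=1,tid=3,i&1=1
L=0*4+3=3  i=1*2+1=3

3,3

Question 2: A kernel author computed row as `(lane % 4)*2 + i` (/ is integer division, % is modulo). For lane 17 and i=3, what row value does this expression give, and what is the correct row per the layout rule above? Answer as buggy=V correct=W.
`(lane % 4)*2 + i`[17,3]=>5
17: grp=4,tig=1
[3] (1*2+1+8,4) = (11,4)
row: 5 vs 11

buggy=5 correct=11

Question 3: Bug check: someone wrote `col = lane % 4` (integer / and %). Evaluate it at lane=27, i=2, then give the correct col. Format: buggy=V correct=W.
`lane % 4`[27,2]→3
lane 27: G=6 (27/4), T=3 (27%4)
i=2: r=3*2+0+8=14, c=G=6
col: 3 vs 6

buggy=3 correct=6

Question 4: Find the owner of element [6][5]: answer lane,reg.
c=5->g=5  r=6->rb=0,t=3,b0=0
L=5*4+3=23  i=0*2+0=0

23,0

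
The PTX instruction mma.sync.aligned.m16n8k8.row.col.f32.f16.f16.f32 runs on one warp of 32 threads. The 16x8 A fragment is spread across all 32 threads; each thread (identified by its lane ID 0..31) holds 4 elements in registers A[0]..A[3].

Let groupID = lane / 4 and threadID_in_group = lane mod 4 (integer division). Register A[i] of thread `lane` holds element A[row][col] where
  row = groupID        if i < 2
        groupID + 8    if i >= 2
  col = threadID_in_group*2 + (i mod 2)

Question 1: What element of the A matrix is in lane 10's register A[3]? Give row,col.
10: g=2,t=2
[3] (2+8,2*2+1) = (10,5)

10,5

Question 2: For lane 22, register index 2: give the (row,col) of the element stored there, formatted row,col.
lane 22->22/4=5, 22 mod 4=2
i=2  r:5+8->13  c:2·2+0->4

13,4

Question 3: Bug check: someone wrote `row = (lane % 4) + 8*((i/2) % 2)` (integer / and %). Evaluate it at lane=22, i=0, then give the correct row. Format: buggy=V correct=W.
buggy=2 correct=5

`(lane % 4) + 8*((i/2) % 2)`[22,0]=>2
lane 22=>22/4=5, 22 mod 4=2
i=0  r:5+0=>5  c:2·2+0=>4
row: 2 vs 5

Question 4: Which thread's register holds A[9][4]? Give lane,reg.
6,2

r=9->g=1,rb=1  c=4->t=2,b0=0
L=1*4+2=6  i=1*2+0=2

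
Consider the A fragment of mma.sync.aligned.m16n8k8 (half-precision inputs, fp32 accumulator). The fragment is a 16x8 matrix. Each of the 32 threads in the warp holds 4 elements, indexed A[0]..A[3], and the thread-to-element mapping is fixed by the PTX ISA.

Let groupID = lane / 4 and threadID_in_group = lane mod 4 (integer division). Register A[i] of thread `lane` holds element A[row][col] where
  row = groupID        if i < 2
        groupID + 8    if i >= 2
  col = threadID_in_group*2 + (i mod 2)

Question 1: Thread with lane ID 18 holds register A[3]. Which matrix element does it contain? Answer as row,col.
lane 18=>18/4=4, 18 mod 4=2
i=3  r:4+8=>12  c:2·2+1=>5

12,5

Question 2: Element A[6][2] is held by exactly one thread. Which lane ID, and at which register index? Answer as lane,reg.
r: 6->gid=6,r8=0  c: 2->tid=1,i&1=0
L=6*4+1=25  i=0*2+0=0

25,0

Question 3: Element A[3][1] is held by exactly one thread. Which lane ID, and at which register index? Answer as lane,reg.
12,1

r=3→G=3,rhi=0  c=1→T=0,p=1
L=3*4+0=12  i=0*2+1=1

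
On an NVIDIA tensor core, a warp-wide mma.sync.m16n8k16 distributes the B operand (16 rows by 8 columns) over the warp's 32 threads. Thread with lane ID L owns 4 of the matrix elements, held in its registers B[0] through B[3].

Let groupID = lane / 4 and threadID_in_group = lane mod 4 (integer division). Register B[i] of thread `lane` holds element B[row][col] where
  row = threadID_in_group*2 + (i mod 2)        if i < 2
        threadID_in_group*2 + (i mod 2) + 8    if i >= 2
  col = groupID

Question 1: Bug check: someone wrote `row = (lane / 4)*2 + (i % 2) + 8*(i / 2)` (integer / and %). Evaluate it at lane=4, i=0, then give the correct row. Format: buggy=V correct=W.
`(lane / 4)*2 + (i % 2) + 8*(i / 2)`[4,0]->2
lane 4: gid=1 (4/4), tid=0 (4%4)
i=0: r=0*2+0+0=0, c=gid=1
row: 2 vs 0

buggy=2 correct=0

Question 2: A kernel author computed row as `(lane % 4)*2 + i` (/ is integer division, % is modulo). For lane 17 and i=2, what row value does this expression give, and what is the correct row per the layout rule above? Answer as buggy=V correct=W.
`(lane % 4)*2 + i`[17,2]=>4
lane 17: grp=4 (17/4), tig=1 (17%4)
i=2: r=1*2+0+8=10, c=grp=4
row: 4 vs 10

buggy=4 correct=10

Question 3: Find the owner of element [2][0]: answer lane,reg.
1,0

c:0=>grp=0  r:2=>rB=0,tig=1,lo=0
L=0*4+1=1  i=0*2+0=0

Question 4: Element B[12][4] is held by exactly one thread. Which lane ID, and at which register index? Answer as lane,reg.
c=4->g=4  r=12->rb=1,t=2,b0=0
L=4*4+2=18  i=1*2+0=2

18,2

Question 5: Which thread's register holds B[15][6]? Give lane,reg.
27,3

c=6→G=6  r=15→rhi=1,T=3,p=1
L=6*4+3=27  i=1*2+1=3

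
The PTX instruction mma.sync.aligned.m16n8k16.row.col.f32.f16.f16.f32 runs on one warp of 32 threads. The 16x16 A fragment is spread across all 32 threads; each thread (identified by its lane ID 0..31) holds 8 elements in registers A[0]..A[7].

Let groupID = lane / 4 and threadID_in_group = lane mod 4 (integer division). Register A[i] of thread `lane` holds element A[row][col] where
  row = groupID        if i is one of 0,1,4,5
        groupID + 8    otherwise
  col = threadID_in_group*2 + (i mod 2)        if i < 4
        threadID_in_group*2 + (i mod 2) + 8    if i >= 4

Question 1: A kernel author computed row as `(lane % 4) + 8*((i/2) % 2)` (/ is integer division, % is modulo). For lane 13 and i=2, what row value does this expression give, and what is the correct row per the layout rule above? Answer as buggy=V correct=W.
`(lane % 4) + 8*((i/2) % 2)`[13,2]=>9
lane 13: grp=3 (13/4), tig=1 (13%4)
i=2: r=3+8=11, c=1*2+0+0=2
row: 9 vs 11

buggy=9 correct=11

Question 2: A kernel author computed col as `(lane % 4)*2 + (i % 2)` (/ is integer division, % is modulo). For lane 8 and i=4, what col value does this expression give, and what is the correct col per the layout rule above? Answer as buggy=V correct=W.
buggy=0 correct=8

`(lane % 4)*2 + (i % 2)`[8,4]→0
lane 8: G=2 (8/4), T=0 (8%4)
i=4: r=2+0=2, c=0*2+0+8=8
col: 0 vs 8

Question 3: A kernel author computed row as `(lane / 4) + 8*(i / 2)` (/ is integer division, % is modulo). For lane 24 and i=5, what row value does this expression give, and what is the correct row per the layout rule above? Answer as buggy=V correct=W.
`(lane / 4) + 8*(i / 2)`[24,5]→22
lane 24: G=6 (24/4), T=0 (24%4)
i=5: r=6+0=6, c=0*2+1+8=9
row: 22 vs 6

buggy=22 correct=6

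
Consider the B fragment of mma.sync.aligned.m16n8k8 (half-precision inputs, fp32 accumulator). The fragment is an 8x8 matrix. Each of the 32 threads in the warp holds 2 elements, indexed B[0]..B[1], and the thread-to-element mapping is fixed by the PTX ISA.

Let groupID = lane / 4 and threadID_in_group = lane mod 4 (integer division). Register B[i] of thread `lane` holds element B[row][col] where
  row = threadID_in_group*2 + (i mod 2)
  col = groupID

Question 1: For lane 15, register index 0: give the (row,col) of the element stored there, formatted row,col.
15: grp=3,tig=3
[0] (3*2+0,3) = (6,3)

6,3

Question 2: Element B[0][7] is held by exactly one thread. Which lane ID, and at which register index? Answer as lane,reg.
c:7=>grp=7  r:0=>tig=0,lo=0
L=7*4+0=28  i=0=0

28,0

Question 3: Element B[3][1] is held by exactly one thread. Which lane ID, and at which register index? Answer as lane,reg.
c=1->g=1  r=3->t=1,b0=1
L=1*4+1=5  i=1=1

5,1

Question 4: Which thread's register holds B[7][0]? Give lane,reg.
c:0=>grp=0  r:7=>tig=3,lo=1
L=0*4+3=3  i=1=1

3,1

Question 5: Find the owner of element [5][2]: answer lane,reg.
10,1

c=2⇒gr=2  r=5⇒th=2,odd=1
L=2*4+2=10  i=1=1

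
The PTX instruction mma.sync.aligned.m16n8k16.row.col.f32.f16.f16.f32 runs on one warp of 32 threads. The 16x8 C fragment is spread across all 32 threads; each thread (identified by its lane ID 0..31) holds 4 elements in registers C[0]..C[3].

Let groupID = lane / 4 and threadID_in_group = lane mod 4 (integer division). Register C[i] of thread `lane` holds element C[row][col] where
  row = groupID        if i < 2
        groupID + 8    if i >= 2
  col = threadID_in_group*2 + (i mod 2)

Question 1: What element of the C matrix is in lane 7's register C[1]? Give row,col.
7: G=1,T=3
[1] (1+0,3*2+1) = (1,7)

1,7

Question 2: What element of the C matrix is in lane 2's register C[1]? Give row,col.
2: grp=0,tig=2
[1] (0+0,2*2+1) = (0,5)

0,5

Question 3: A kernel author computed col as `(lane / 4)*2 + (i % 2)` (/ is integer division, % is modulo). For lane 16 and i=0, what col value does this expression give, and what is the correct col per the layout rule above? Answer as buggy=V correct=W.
buggy=8 correct=0

`(lane / 4)*2 + (i % 2)`[16,0]->8
lane 16: g=4 (16/4), t=0 (16%4)
i=0: r=4+0=4, c=0*2+0=0
col: 8 vs 0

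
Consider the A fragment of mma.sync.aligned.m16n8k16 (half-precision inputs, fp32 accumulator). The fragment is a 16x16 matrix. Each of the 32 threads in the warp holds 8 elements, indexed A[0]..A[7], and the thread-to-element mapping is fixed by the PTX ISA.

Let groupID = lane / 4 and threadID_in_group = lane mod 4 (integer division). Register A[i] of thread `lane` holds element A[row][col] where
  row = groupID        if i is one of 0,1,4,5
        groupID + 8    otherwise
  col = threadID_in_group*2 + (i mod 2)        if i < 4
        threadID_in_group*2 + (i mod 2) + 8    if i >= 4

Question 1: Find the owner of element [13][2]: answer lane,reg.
21,2

r: 13->gid=5,r8=1  c: 2->c8=0,tid=1,i&1=0
L=5*4+1=21  i=0*4+1*2+0=2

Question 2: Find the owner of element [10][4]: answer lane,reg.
10,2

r=10⇒gr=2,Rb=1  c=4⇒Cb=0,th=2,odd=0
L=2*4+2=10  i=0*4+1*2+0=2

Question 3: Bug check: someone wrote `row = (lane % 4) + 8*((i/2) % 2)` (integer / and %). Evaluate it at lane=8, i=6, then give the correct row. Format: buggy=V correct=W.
`(lane % 4) + 8*((i/2) % 2)`[8,6]->8
8: gid=2,tid=0
[6] (2+8,0*2+0+8) = (10,8)
row: 8 vs 10

buggy=8 correct=10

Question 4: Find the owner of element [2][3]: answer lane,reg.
9,1

r:2=>grp=2,rB=0  c:3=>cB=0,tig=1,lo=1
L=2*4+1=9  i=0*4+0*2+1=1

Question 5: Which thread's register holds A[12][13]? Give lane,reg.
r:12=>grp=4,rB=1  c:13=>cB=1,tig=2,lo=1
L=4*4+2=18  i=1*4+1*2+1=7

18,7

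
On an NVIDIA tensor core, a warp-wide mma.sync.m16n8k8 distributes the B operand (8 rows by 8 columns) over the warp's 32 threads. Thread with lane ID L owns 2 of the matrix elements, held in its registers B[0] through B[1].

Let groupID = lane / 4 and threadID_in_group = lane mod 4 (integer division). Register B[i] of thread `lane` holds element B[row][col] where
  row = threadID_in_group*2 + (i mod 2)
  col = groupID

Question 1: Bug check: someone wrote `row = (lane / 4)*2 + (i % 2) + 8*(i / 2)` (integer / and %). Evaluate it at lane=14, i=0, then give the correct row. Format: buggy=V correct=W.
buggy=6 correct=4

`(lane / 4)*2 + (i % 2) + 8*(i / 2)`[14,0]→6
lane 14→14/4=3, 14 mod 4=2
i=0  r:2·2+0→4  c:3
row: 6 vs 4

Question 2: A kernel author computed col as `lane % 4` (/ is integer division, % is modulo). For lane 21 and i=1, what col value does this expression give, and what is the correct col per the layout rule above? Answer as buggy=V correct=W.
`lane % 4`[21,1]->1
lane 21->21/4=5, 21 mod 4=1
i=1  r:2·1+1->3  c:5
col: 1 vs 5

buggy=1 correct=5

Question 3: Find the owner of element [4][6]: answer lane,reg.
26,0

c: 6->gid=6  r: 4->tid=2,i&1=0
L=6*4+2=26  i=0=0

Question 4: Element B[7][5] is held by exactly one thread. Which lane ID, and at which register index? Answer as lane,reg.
23,1

c=5⇒gr=5  r=7⇒th=3,odd=1
L=5*4+3=23  i=1=1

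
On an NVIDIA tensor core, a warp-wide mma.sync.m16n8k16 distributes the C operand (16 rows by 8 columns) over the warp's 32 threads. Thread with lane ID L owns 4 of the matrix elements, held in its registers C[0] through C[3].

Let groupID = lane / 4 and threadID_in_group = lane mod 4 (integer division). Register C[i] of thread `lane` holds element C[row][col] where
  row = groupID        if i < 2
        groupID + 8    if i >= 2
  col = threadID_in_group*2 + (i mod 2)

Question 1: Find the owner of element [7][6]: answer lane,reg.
r:7=>grp=7,rB=0  c:6=>tig=3,lo=0
L=7*4+3=31  i=0*2+0=0

31,0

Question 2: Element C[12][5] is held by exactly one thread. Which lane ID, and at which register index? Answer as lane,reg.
r=12->g=4,rb=1  c=5->t=2,b0=1
L=4*4+2=18  i=1*2+1=3

18,3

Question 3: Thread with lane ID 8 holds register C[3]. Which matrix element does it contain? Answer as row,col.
L=8=>grp=8>>2=2, tig=8&3=0
[3]=>row 2+8=10  col 0·2+1=1

10,1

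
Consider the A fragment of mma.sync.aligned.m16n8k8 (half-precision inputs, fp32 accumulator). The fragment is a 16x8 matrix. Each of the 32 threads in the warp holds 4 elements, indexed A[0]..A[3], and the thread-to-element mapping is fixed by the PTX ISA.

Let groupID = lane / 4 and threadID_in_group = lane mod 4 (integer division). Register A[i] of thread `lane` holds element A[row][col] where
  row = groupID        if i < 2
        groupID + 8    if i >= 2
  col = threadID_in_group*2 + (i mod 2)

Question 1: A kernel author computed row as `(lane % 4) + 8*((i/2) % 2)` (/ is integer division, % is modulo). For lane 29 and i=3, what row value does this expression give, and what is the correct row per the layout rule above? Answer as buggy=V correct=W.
`(lane % 4) + 8*((i/2) % 2)`[29,3]->9
lane 29: gid=7 (29/4), tid=1 (29%4)
i=3: r=7+8=15, c=1*2+1=3
row: 9 vs 15

buggy=9 correct=15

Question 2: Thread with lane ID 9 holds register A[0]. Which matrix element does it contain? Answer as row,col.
2,2

L=9->g=9>>2=2, t=9&3=1
[0]->row 2+0=2  col 1·2+0=2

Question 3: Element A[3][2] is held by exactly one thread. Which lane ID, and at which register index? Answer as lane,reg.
13,0

r=3→G=3,rhi=0  c=2→T=1,p=0
L=3*4+1=13  i=0*2+0=0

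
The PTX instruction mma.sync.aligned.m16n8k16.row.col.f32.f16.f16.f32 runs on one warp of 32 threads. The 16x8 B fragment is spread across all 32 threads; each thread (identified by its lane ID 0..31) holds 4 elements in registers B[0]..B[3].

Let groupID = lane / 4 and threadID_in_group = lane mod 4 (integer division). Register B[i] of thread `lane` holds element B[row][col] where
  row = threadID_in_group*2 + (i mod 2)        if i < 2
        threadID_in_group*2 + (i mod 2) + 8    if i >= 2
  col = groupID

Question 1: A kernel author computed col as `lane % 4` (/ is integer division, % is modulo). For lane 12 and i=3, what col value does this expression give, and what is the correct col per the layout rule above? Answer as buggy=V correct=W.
buggy=0 correct=3

`lane % 4`[12,3]⇒0
lane 12: gr=3 (12/4), th=0 (12%4)
i=3: r=0*2+1+8=9, c=gr=3
col: 0 vs 3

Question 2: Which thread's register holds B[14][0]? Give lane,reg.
3,2

c: 0->gid=0  r: 14->r8=1,tid=3,i&1=0
L=0*4+3=3  i=1*2+0=2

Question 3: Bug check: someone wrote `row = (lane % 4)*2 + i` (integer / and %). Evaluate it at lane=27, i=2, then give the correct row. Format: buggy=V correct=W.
`(lane % 4)*2 + i`[27,2]→8
27: G=6,T=3
[2] (3*2+0+8,6) = (14,6)
row: 8 vs 14

buggy=8 correct=14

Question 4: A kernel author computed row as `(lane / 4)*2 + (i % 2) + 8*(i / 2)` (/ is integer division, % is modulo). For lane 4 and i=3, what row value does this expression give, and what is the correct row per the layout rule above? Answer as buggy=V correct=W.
buggy=11 correct=9

`(lane / 4)*2 + (i % 2) + 8*(i / 2)`[4,3]→11
lane 4: G=1 (4/4), T=0 (4%4)
i=3: r=0*2+1+8=9, c=G=1
row: 11 vs 9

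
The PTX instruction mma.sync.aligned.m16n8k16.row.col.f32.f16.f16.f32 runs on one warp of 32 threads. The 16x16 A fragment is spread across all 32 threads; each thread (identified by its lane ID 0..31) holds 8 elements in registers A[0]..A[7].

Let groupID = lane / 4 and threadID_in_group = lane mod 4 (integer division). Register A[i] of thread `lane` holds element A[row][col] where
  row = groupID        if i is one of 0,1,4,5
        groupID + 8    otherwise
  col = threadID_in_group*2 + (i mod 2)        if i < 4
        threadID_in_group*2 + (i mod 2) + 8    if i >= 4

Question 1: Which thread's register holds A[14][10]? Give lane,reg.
25,6

r=14⇒gr=6,Rb=1  c=10⇒Cb=1,th=1,odd=0
L=6*4+1=25  i=1*4+1*2+0=6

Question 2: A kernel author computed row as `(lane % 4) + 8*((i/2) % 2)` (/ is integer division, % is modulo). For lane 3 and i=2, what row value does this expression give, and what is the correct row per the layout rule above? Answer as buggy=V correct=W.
buggy=11 correct=8

`(lane % 4) + 8*((i/2) % 2)`[3,2]⇒11
lane 3⇒3/4=0, 3 mod 4=3
i=2  r:0+8⇒8  c:2·3+0+0⇒6
row: 11 vs 8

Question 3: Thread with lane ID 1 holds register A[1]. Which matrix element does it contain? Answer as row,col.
0,3

lane 1: g=0 (1/4), t=1 (1%4)
i=1: r=0+0=0, c=1*2+1+0=3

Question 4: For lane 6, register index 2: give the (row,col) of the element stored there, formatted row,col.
9,4

6: gr=1,th=2
[2] (1+8,2*2+0+0) = (9,4)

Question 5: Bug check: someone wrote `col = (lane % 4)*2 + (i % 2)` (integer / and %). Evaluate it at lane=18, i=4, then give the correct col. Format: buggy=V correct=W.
`(lane % 4)*2 + (i % 2)`[18,4]⇒4
18: gr=4,th=2
[4] (4+0,2*2+0+8) = (4,12)
col: 4 vs 12

buggy=4 correct=12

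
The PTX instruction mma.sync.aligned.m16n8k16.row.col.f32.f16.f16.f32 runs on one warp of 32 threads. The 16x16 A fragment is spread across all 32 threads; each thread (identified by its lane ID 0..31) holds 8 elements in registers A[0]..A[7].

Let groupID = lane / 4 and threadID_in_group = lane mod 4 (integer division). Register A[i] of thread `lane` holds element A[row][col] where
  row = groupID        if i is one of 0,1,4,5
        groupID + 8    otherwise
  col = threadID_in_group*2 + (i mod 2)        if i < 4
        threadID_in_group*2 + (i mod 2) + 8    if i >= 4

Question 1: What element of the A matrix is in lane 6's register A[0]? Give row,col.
1,4

6: gr=1,th=2
[0] (1+0,2*2+0+0) = (1,4)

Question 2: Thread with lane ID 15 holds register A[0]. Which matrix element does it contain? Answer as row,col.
3,6

15: g=3,t=3
[0] (3+0,3*2+0+0) = (3,6)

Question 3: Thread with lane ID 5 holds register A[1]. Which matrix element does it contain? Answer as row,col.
1,3

lane 5=>5/4=1, 5 mod 4=1
i=1  r:1+0=>1  c:2·1+1+0=>3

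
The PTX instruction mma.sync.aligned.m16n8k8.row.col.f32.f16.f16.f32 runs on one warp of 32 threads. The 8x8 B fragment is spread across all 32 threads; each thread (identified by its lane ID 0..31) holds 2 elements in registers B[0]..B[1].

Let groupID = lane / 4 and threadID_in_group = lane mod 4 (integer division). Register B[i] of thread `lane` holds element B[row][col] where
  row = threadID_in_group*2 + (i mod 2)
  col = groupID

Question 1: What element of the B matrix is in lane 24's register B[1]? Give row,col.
1,6

lane 24->24/4=6, 24 mod 4=0
i=1  r:2·0+1->1  c:6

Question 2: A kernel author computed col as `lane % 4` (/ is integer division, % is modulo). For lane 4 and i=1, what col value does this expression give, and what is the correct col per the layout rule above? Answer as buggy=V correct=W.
buggy=0 correct=1

`lane % 4`[4,1]->0
4: g=1,t=0
[1] (0*2+1,1) = (1,1)
col: 0 vs 1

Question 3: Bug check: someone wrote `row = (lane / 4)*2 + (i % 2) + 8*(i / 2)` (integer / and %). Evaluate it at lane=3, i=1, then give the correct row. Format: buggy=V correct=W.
`(lane / 4)*2 + (i % 2) + 8*(i / 2)`[3,1]⇒1
lane 3: gr=0 (3/4), th=3 (3%4)
i=1: r=3*2+1=7, c=gr=0
row: 1 vs 7

buggy=1 correct=7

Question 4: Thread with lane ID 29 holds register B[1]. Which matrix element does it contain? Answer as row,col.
3,7

lane 29: gr=7 (29/4), th=1 (29%4)
i=1: r=1*2+1=3, c=gr=7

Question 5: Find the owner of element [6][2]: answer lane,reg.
c:2=>grp=2  r:6=>tig=3,lo=0
L=2*4+3=11  i=0=0

11,0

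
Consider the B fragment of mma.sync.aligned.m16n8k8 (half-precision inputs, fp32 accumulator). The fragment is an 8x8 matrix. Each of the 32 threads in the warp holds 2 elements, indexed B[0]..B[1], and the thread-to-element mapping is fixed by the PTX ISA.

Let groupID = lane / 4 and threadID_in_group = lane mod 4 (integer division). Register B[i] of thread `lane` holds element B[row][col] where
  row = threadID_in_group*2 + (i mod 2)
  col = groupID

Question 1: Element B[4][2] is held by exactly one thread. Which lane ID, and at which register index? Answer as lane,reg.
10,0

c: 2->gid=2  r: 4->tid=2,i&1=0
L=2*4+2=10  i=0=0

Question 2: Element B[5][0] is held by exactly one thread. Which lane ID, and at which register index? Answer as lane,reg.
c=0->g=0  r=5->t=2,b0=1
L=0*4+2=2  i=1=1

2,1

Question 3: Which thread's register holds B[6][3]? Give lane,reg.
15,0

c=3⇒gr=3  r=6⇒th=3,odd=0
L=3*4+3=15  i=0=0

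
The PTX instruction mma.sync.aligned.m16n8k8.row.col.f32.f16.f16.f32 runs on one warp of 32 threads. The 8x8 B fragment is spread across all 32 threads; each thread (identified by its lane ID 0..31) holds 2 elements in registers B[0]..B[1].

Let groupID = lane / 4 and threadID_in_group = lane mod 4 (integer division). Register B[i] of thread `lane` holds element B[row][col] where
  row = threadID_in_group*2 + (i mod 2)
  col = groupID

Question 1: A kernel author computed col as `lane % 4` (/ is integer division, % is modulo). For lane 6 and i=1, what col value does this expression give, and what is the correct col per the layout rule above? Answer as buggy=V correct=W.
`lane % 4`[6,1]->2
lane 6: g=1 (6/4), t=2 (6%4)
i=1: r=2*2+1=5, c=g=1
col: 2 vs 1

buggy=2 correct=1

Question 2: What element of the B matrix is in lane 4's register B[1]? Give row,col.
1,1

lane 4: g=1 (4/4), t=0 (4%4)
i=1: r=0*2+1=1, c=g=1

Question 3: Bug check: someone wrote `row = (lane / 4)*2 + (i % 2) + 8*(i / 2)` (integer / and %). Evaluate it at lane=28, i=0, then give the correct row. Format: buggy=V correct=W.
buggy=14 correct=0

`(lane / 4)*2 + (i % 2) + 8*(i / 2)`[28,0]⇒14
lane 28⇒28/4=7, 28 mod 4=0
i=0  r:2·0+0⇒0  c:7
row: 14 vs 0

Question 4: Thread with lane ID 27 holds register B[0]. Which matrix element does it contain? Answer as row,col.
6,6

lane 27: g=6 (27/4), t=3 (27%4)
i=0: r=3*2+0=6, c=g=6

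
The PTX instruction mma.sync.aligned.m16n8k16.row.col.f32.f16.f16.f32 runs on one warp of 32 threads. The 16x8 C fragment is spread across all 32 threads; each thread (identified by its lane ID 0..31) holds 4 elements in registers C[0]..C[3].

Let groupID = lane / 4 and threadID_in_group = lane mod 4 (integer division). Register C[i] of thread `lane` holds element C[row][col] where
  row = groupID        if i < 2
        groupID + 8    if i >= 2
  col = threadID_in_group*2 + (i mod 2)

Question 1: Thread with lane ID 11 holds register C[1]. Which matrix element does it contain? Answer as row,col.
2,7

lane 11: gr=2 (11/4), th=3 (11%4)
i=1: r=2+0=2, c=3*2+1=7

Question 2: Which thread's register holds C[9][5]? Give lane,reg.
6,3

r: 9->gid=1,r8=1  c: 5->tid=2,i&1=1
L=1*4+2=6  i=1*2+1=3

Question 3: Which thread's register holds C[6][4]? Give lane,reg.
r:6=>grp=6,rB=0  c:4=>tig=2,lo=0
L=6*4+2=26  i=0*2+0=0

26,0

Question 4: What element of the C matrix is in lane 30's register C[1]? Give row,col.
L=30→G=30>>2=7, T=30&3=2
[1]→row 7+0=7  col 2·2+1=5

7,5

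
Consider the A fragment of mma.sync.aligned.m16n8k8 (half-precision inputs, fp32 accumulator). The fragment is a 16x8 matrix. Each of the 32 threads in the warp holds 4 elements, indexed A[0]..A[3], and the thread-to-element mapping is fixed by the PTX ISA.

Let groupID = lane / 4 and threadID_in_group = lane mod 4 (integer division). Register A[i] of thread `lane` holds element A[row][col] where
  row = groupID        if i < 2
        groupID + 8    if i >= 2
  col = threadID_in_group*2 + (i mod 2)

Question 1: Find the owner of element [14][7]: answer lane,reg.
27,3

r=14→G=6,rhi=1  c=7→T=3,p=1
L=6*4+3=27  i=1*2+1=3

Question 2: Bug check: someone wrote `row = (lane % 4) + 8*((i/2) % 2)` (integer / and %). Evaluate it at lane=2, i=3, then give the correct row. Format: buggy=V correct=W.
`(lane % 4) + 8*((i/2) % 2)`[2,3]⇒10
lane 2⇒2/4=0, 2 mod 4=2
i=3  r:0+8⇒8  c:2·2+1⇒5
row: 10 vs 8

buggy=10 correct=8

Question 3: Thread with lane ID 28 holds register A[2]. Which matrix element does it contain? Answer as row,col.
lane 28: gr=7 (28/4), th=0 (28%4)
i=2: r=7+8=15, c=0*2+0=0

15,0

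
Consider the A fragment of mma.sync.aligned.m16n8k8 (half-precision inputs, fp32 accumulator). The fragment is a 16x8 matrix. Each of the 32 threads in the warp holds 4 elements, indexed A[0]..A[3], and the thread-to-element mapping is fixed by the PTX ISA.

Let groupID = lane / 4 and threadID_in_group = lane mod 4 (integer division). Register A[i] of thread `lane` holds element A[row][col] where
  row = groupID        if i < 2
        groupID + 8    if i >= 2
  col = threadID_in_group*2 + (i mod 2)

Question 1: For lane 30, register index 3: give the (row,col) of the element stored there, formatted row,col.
15,5

lane 30→30/4=7, 30 mod 4=2
i=3  r:7+8→15  c:2·2+1→5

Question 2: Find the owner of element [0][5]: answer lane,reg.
2,1

r=0⇒gr=0,Rb=0  c=5⇒th=2,odd=1
L=0*4+2=2  i=0*2+1=1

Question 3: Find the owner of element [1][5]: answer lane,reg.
r: 1->gid=1,r8=0  c: 5->tid=2,i&1=1
L=1*4+2=6  i=0*2+1=1

6,1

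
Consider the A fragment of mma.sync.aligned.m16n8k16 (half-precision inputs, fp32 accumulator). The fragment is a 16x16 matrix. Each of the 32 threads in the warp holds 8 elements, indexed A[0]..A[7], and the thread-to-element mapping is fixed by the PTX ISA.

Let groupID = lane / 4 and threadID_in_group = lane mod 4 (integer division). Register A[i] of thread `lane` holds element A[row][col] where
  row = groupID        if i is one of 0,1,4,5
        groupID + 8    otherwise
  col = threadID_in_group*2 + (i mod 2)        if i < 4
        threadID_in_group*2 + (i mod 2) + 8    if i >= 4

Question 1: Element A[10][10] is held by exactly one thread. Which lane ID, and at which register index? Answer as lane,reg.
9,6

r:10=>grp=2,rB=1  c:10=>cB=1,tig=1,lo=0
L=2*4+1=9  i=1*4+1*2+0=6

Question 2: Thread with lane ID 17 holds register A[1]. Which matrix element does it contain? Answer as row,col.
lane 17: G=4 (17/4), T=1 (17%4)
i=1: r=4+0=4, c=1*2+1+0=3

4,3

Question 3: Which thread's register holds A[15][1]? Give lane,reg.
r:15=>grp=7,rB=1  c:1=>cB=0,tig=0,lo=1
L=7*4+0=28  i=0*4+1*2+1=3

28,3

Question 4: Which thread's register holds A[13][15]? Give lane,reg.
r=13->g=5,rb=1  c=15->cb=1,t=3,b0=1
L=5*4+3=23  i=1*4+1*2+1=7

23,7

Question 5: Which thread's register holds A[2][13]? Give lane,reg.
10,5

r=2⇒gr=2,Rb=0  c=13⇒Cb=1,th=2,odd=1
L=2*4+2=10  i=1*4+0*2+1=5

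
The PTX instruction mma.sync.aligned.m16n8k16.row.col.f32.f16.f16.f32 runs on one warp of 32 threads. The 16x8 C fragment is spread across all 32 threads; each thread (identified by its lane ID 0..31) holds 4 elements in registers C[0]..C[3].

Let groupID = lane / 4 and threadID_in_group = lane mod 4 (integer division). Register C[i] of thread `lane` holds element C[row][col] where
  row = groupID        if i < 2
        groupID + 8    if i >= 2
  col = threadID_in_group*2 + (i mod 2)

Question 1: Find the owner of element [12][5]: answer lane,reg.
18,3

r=12⇒gr=4,Rb=1  c=5⇒th=2,odd=1
L=4*4+2=18  i=1*2+1=3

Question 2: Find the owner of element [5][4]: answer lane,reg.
22,0

r=5→G=5,rhi=0  c=4→T=2,p=0
L=5*4+2=22  i=0*2+0=0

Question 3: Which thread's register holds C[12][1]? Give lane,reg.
16,3

r=12⇒gr=4,Rb=1  c=1⇒th=0,odd=1
L=4*4+0=16  i=1*2+1=3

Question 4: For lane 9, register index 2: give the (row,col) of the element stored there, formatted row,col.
10,2

L=9=>grp=9>>2=2, tig=9&3=1
[2]=>row 2+8=10  col 1·2+0=2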